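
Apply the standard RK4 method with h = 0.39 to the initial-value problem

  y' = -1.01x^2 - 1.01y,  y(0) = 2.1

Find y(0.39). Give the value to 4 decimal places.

1.3982

RK4: k1 = f(x_n, y_n); k2 = f(x_n + h/2, y_n + (h/2)·k1); k3 = f(x_n + h/2, y_n + (h/2)·k2); k4 = f(x_n + h, y_n + h·k3); y_{n+1} = y_n + (h/6)·(k1 + 2k2 + 2k3 + k4).
x=0.000000, y=2.100000:
  k1 = f(0.000000, 2.100000) = -2.121000
  k2 = f(0.195000, 1.686405) = -1.741674
  k3 = f(0.195000, 1.760374) = -1.816382
  k4 = f(0.390000, 1.391611) = -1.559148
  y ← 2.100000 + (0.39/6)·(k1 + 2k2 + 2k3 + k4) = 1.398243
y(0.39) ≈ 1.3982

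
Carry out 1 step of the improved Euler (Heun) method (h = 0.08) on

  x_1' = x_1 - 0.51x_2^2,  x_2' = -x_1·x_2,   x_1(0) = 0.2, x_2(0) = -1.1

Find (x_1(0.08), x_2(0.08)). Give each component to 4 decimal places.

0.1661, -1.0840

Heun on (x_1,x_2): k1 = f(t_n, state_n); k2 = f(t_n + h, state_n + h·k1); state_{n+1} = state_n + (h/2)·(k1 + k2).
0.000000: (0.200000, -1.100000)
  k1 = (-0.417100, 0.220000)
  predictor → (0.166632, -1.082400)
  k2 = (-0.430879, 0.180362)
  → (0.166081, -1.083986)
(x_1(0.08), x_2(0.08)) ≈ (0.1661, -1.0840)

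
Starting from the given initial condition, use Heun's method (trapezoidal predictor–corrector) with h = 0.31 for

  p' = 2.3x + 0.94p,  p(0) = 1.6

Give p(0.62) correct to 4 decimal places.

Heun: k1 = f(x_n, p_n); k2 = f(x_n + h, p_n + h·k1); p_{n+1} = p_n + (h/2)·(k1 + k2).
x=0.000000, p=1.600000:
  k1 = f(0.000000, 1.600000) = 1.504000
  k2 = f(0.310000, 2.066240) = 2.655266
  p ← 1.600000 + (0.31/2)·(1.504000 + 2.655266) = 2.244686
x=0.310000, p=2.244686:
  k1 = f(0.310000, 2.244686) = 2.823005
  k2 = f(0.620000, 3.119818) = 4.358629
  p ← 2.244686 + (0.31/2)·(2.823005 + 4.358629) = 3.357839
p(0.62) ≈ 3.3578

3.3578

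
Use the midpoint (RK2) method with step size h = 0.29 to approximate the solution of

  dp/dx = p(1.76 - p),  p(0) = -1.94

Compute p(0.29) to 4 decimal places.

-6.0381

Midpoint: k1 = f(x_n, p_n); k2 = f(x_n + h/2, p_n + (h/2)·k1); p_{n+1} = p_n + h·k2.
x=0.000000, p=-1.940000:
  k1 = f(0.000000, -1.940000) = -7.178000
  k2 = f(0.145000, -2.980810) = -14.131454
  p ← -1.940000 + 0.29·(-14.131454) = -6.038122
p(0.29) ≈ -6.0381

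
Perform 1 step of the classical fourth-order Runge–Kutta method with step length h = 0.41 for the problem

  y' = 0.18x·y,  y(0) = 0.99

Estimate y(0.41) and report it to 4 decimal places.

RK4: k1 = f(x_n, y_n); k2 = f(x_n + h/2, y_n + (h/2)·k1); k3 = f(x_n + h/2, y_n + (h/2)·k2); k4 = f(x_n + h, y_n + h·k3); y_{n+1} = y_n + (h/6)·(k1 + 2k2 + 2k3 + k4).
x=0.000000, y=0.990000:
  k1 = f(0.000000, 0.990000) = 0.000000
  k2 = f(0.205000, 0.990000) = 0.036531
  k3 = f(0.205000, 0.997489) = 0.036807
  k4 = f(0.410000, 1.005091) = 0.074176
  y ← 0.990000 + (0.41/6)·(k1 + 2k2 + 2k3 + k4) = 1.005092
y(0.41) ≈ 1.0051

1.0051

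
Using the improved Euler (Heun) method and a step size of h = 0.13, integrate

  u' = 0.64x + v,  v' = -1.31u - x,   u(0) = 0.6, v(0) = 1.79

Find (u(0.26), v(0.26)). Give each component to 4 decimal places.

1.0531, 1.4733

Heun on (u,v): k1 = f(x_n, state_n); k2 = f(x_n + h, state_n + h·k1); state_{n+1} = state_n + (h/2)·(k1 + k2).
0.000000: (0.600000, 1.790000)
  k1 = (1.790000, -0.786000)
  predictor → (0.832700, 1.687820)
  k2 = (1.771020, -1.220837)
  → (0.831466, 1.659556)
0.130000: (0.831466, 1.659556)
  k1 = (1.742756, -1.219221)
  predictor → (1.058025, 1.501057)
  k2 = (1.667457, -1.646012)
  → (1.053130, 1.473315)
(u(0.26), v(0.26)) ≈ (1.0531, 1.4733)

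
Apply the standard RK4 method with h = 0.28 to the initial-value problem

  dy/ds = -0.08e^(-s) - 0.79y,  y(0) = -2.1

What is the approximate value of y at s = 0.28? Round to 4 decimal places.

RK4: k1 = f(s_n, y_n); k2 = f(s_n + h/2, y_n + (h/2)·k1); k3 = f(s_n + h/2, y_n + (h/2)·k2); k4 = f(s_n + h, y_n + h·k3); y_{n+1} = y_n + (h/6)·(k1 + 2k2 + 2k3 + k4).
s=0.000000, y=-2.100000:
  k1 = f(0.000000, -2.100000) = 1.579000
  k2 = f(0.140000, -1.878940) = 1.414814
  k3 = f(0.140000, -1.901926) = 1.432973
  k4 = f(0.280000, -1.698768) = 1.281564
  y ← -2.100000 + (0.28/6)·(k1 + 2k2 + 2k3 + k4) = -1.700714
y(0.28) ≈ -1.7007

-1.7007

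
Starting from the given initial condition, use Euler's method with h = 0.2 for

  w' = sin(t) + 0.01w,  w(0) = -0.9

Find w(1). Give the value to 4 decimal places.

Euler: w_{n+1} = w_n + h·f(t_n, w_n).
t=0.000000, w=-0.900000: f=-0.009000 → w ← -0.900000 + 0.2·(-0.009000) = -0.901800
t=0.200000, w=-0.901800: f=0.189651 → w ← -0.901800 + 0.2·0.189651 = -0.863870
t=0.400000, w=-0.863870: f=0.380780 → w ← -0.863870 + 0.2·0.380780 = -0.787714
t=0.600000, w=-0.787714: f=0.556765 → w ← -0.787714 + 0.2·0.556765 = -0.676361
t=0.800000, w=-0.676361: f=0.710592 → w ← -0.676361 + 0.2·0.710592 = -0.534242
w(1) ≈ -0.5342

-0.5342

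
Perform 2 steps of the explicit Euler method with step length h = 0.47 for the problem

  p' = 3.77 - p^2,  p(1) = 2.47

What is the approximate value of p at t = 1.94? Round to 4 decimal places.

Euler: p_{n+1} = p_n + h·f(t_n, p_n).
t=1.000000, p=2.470000: f=-2.330900 → p ← 2.470000 + 0.47·(-2.330900) = 1.374477
t=1.470000, p=1.374477: f=1.880813 → p ← 1.374477 + 0.47·1.880813 = 2.258459
p(1.94) ≈ 2.2585

2.2585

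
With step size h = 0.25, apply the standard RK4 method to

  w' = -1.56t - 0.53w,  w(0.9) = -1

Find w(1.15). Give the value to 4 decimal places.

RK4: k1 = f(t_n, w_n); k2 = f(t_n + h/2, w_n + (h/2)·k1); k3 = f(t_n + h/2, w_n + (h/2)·k2); k4 = f(t_n + h, w_n + h·k3); w_{n+1} = w_n + (h/6)·(k1 + 2k2 + 2k3 + k4).
t=0.900000, w=-1.000000:
  k1 = f(0.900000, -1.000000) = -0.874000
  k2 = f(1.025000, -1.109250) = -1.011097
  k3 = f(1.025000, -1.126387) = -1.002015
  k4 = f(1.150000, -1.250504) = -1.131233
  w ← -1.000000 + (0.25/6)·(k1 + 2k2 + 2k3 + k4) = -1.251311
w(1.15) ≈ -1.2513

-1.2513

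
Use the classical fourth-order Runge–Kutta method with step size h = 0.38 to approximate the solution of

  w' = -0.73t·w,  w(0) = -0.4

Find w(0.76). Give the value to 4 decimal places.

RK4: k1 = f(t_n, w_n); k2 = f(t_n + h/2, w_n + (h/2)·k1); k3 = f(t_n + h/2, w_n + (h/2)·k2); k4 = f(t_n + h, w_n + h·k3); w_{n+1} = w_n + (h/6)·(k1 + 2k2 + 2k3 + k4).
t=0.000000, w=-0.400000:
  k1 = f(0.000000, -0.400000) = 0.000000
  k2 = f(0.190000, -0.400000) = 0.055480
  k3 = f(0.190000, -0.389459) = 0.054018
  k4 = f(0.380000, -0.379473) = 0.105266
  w ← -0.400000 + (0.38/6)·(k1 + 2k2 + 2k3 + k4) = -0.379463
t=0.380000, w=-0.379463:
  k1 = f(0.380000, -0.379463) = 0.105263
  k2 = f(0.570000, -0.359463) = 0.149573
  k3 = f(0.570000, -0.351045) = 0.146070
  k4 = f(0.760000, -0.323957) = 0.179731
  w ← -0.379463 + (0.38/6)·(k1 + 2k2 + 2k3 + k4) = -0.323966
w(0.76) ≈ -0.3240

-0.3240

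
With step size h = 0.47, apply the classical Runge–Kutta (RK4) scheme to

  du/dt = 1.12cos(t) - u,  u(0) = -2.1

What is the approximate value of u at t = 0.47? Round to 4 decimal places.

-0.9102

RK4: k1 = f(t_n, u_n); k2 = f(t_n + h/2, u_n + (h/2)·k1); k3 = f(t_n + h/2, u_n + (h/2)·k2); k4 = f(t_n + h, u_n + h·k3); u_{n+1} = u_n + (h/6)·(k1 + 2k2 + 2k3 + k4).
t=0.000000, u=-2.100000:
  k1 = f(0.000000, -2.100000) = 3.220000
  k2 = f(0.235000, -1.343300) = 2.432516
  k3 = f(0.235000, -1.528359) = 2.617575
  k4 = f(0.470000, -0.869740) = 1.868296
  u ← -2.100000 + (0.47/6)·(k1 + 2k2 + 2k3 + k4) = -0.910236
u(0.47) ≈ -0.9102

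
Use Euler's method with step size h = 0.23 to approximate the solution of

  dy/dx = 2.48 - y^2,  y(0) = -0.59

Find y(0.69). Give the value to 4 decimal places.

0.9884

Euler: y_{n+1} = y_n + h·f(x_n, y_n).
x=0.000000, y=-0.590000: f=2.131900 → y ← -0.590000 + 0.23·2.131900 = -0.099663
x=0.230000, y=-0.099663: f=2.470067 → y ← -0.099663 + 0.23·2.470067 = 0.468452
x=0.460000, y=0.468452: f=2.260552 → y ← 0.468452 + 0.23·2.260552 = 0.988379
y(0.69) ≈ 0.9884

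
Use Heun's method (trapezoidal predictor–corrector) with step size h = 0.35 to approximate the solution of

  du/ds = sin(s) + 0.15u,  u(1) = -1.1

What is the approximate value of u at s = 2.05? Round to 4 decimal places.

-0.2155

Heun: k1 = f(s_n, u_n); k2 = f(s_n + h, u_n + h·k1); u_{n+1} = u_n + (h/2)·(k1 + k2).
s=1.000000, u=-1.100000:
  k1 = f(1.000000, -1.100000) = 0.676471
  k2 = f(1.350000, -0.863235) = 0.846238
  u ← -1.100000 + (0.35/2)·(0.676471 + 0.846238) = -0.833526
s=1.350000, u=-0.833526:
  k1 = f(1.350000, -0.833526) = 0.850694
  k2 = f(1.700000, -0.535783) = 0.911297
  u ← -0.833526 + (0.35/2)·(0.850694 + 0.911297) = -0.525177
s=1.700000, u=-0.525177:
  k1 = f(1.700000, -0.525177) = 0.912888
  k2 = f(2.050000, -0.205666) = 0.856512
  u ← -0.525177 + (0.35/2)·(0.912888 + 0.856512) = -0.215532
u(2.05) ≈ -0.2155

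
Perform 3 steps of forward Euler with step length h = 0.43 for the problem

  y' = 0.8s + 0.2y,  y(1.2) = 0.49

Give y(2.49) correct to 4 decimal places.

Euler: y_{n+1} = y_n + h·f(s_n, y_n).
s=1.200000, y=0.490000: f=1.058000 → y ← 0.490000 + 0.43·1.058000 = 0.944940
s=1.630000, y=0.944940: f=1.492988 → y ← 0.944940 + 0.43·1.492988 = 1.586925
s=2.060000, y=1.586925: f=1.965385 → y ← 1.586925 + 0.43·1.965385 = 2.432040
y(2.49) ≈ 2.4320

2.4320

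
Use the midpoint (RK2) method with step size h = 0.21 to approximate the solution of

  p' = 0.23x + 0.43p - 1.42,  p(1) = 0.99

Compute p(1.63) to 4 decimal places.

Midpoint: k1 = f(x_n, p_n); k2 = f(x_n + h/2, p_n + (h/2)·k1); p_{n+1} = p_n + h·k2.
x=1.000000, p=0.990000:
  k1 = f(1.000000, 0.990000) = -0.764300
  k2 = f(1.105000, 0.909748) = -0.774658
  p ← 0.990000 + 0.21·(-0.774658) = 0.827322
x=1.210000, p=0.827322:
  k1 = f(1.210000, 0.827322) = -0.785952
  k2 = f(1.315000, 0.744797) = -0.797287
  p ← 0.827322 + 0.21·(-0.797287) = 0.659891
x=1.420000, p=0.659891:
  k1 = f(1.420000, 0.659891) = -0.809647
  k2 = f(1.525000, 0.574879) = -0.822052
  p ← 0.659891 + 0.21·(-0.822052) = 0.487260
p(1.63) ≈ 0.4873

0.4873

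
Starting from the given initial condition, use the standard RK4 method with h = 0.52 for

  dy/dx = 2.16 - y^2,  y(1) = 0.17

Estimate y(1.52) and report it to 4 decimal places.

RK4: k1 = f(x_n, y_n); k2 = f(x_n + h/2, y_n + (h/2)·k1); k3 = f(x_n + h/2, y_n + (h/2)·k2); k4 = f(x_n + h, y_n + h·k3); y_{n+1} = y_n + (h/6)·(k1 + 2k2 + 2k3 + k4).
x=1.000000, y=0.170000:
  k1 = f(1.000000, 0.170000) = 2.131100
  k2 = f(1.260000, 0.724086) = 1.635699
  k3 = f(1.260000, 0.595282) = 1.805640
  k4 = f(1.520000, 1.108933) = 0.930269
  y ← 0.170000 + (0.52/6)·(k1 + 2k2 + 2k3 + k4) = 1.031817
y(1.52) ≈ 1.0318

1.0318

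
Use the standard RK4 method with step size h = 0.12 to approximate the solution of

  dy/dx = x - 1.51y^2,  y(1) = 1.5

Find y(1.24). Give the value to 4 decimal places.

RK4: k1 = f(x_n, y_n); k2 = f(x_n + h/2, y_n + (h/2)·k1); k3 = f(x_n + h/2, y_n + (h/2)·k2); k4 = f(x_n + h, y_n + h·k3); y_{n+1} = y_n + (h/6)·(k1 + 2k2 + 2k3 + k4).
x=1.000000, y=1.500000:
  k1 = f(1.000000, 1.500000) = -2.397500
  k2 = f(1.060000, 1.356150) = -1.717106
  k3 = f(1.060000, 1.396974) = -1.886818
  k4 = f(1.120000, 1.273582) = -1.329236
  y ← 1.500000 + (0.12/6)·(k1 + 2k2 + 2k3 + k4) = 1.281308
x=1.120000, y=1.281308:
  k1 = f(1.120000, 1.281308) = -1.359044
  k2 = f(1.180000, 1.199766) = -0.993551
  k3 = f(1.180000, 1.221695) = -1.073734
  k4 = f(1.240000, 1.152460) = -0.765528
  y ← 1.281308 + (0.12/6)·(k1 + 2k2 + 2k3 + k4) = 1.156125
y(1.24) ≈ 1.1561

1.1561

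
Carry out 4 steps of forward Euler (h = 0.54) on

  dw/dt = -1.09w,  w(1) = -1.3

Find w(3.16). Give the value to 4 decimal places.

Euler: w_{n+1} = w_n + h·f(t_n, w_n).
t=1.000000, w=-1.300000: f=1.417000 → w ← -1.300000 + 0.54·1.417000 = -0.534820
t=1.540000, w=-0.534820: f=0.582954 → w ← -0.534820 + 0.54·0.582954 = -0.220025
t=2.080000, w=-0.220025: f=0.239827 → w ← -0.220025 + 0.54·0.239827 = -0.090518
t=2.620000, w=-0.090518: f=0.098665 → w ← -0.090518 + 0.54·0.098665 = -0.037239
w(3.16) ≈ -0.0372

-0.0372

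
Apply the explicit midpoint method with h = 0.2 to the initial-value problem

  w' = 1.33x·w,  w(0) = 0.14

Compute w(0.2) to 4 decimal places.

0.1437

Midpoint: k1 = f(x_n, w_n); k2 = f(x_n + h/2, w_n + (h/2)·k1); w_{n+1} = w_n + h·k2.
x=0.000000, w=0.140000:
  k1 = f(0.000000, 0.140000) = 0.000000
  k2 = f(0.100000, 0.140000) = 0.018620
  w ← 0.140000 + 0.2·0.018620 = 0.143724
w(0.2) ≈ 0.1437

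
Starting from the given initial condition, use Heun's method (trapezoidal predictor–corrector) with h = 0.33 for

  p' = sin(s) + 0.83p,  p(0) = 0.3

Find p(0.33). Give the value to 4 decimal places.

Heun: k1 = f(s_n, p_n); k2 = f(s_n + h, p_n + h·k1); p_{n+1} = p_n + (h/2)·(k1 + k2).
s=0.000000, p=0.300000:
  k1 = f(0.000000, 0.300000) = 0.249000
  k2 = f(0.330000, 0.382170) = 0.641244
  p ← 0.300000 + (0.33/2)·(0.249000 + 0.641244) = 0.446890
p(0.33) ≈ 0.4469

0.4469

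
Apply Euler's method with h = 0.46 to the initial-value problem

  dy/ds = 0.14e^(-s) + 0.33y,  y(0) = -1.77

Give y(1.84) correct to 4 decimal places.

-2.9171

Euler: y_{n+1} = y_n + h·f(s_n, y_n).
s=0.000000, y=-1.770000: f=-0.444100 → y ← -1.770000 + 0.46·(-0.444100) = -1.974286
s=0.460000, y=-1.974286: f=-0.563135 → y ← -1.974286 + 0.46·(-0.563135) = -2.233328
s=0.920000, y=-2.233328: f=-0.681206 → y ← -2.233328 + 0.46·(-0.681206) = -2.546683
s=1.380000, y=-2.546683: f=-0.805184 → y ← -2.546683 + 0.46·(-0.805184) = -2.917067
y(1.84) ≈ -2.9171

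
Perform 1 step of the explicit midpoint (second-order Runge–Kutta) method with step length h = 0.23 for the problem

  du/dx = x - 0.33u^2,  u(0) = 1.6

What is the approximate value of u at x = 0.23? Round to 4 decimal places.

1.4550

Midpoint: k1 = f(x_n, u_n); k2 = f(x_n + h/2, u_n + (h/2)·k1); u_{n+1} = u_n + h·k2.
x=0.000000, u=1.600000:
  k1 = f(0.000000, 1.600000) = -0.844800
  k2 = f(0.115000, 1.502848) = -0.630322
  u ← 1.600000 + 0.23·(-0.630322) = 1.455026
u(0.23) ≈ 1.4550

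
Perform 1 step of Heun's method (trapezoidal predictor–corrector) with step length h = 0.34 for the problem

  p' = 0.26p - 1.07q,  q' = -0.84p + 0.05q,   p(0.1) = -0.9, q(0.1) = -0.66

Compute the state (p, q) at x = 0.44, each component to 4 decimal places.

-0.7771, -0.4350

Heun on (p,q): k1 = f(x_n, state_n); k2 = f(x_n + h, state_n + h·k1); state_{n+1} = state_n + (h/2)·(k1 + k2).
0.100000: (-0.900000, -0.660000)
  k1 = (0.472200, 0.723000)
  predictor → (-0.739452, -0.414180)
  k2 = (0.250915, 0.600431)
  → (-0.777070, -0.435017)
(p(0.44), q(0.44)) ≈ (-0.7771, -0.4350)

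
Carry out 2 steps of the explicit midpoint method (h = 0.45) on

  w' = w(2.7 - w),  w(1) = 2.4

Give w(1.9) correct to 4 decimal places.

Midpoint: k1 = f(t_n, w_n); k2 = f(t_n + h/2, w_n + (h/2)·k1); w_{n+1} = w_n + h·k2.
t=1.000000, w=2.400000:
  k1 = f(1.000000, 2.400000) = 0.720000
  k2 = f(1.225000, 2.562000) = 0.353556
  w ← 2.400000 + 0.45·0.353556 = 2.559100
t=1.450000, w=2.559100:
  k1 = f(1.450000, 2.559100) = 0.360577
  k2 = f(1.675000, 2.640230) = 0.157807
  w ← 2.559100 + 0.45·0.157807 = 2.630113
w(1.9) ≈ 2.6301

2.6301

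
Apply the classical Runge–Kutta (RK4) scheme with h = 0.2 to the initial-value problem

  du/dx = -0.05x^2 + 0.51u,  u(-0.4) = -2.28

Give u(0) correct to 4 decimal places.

RK4: k1 = f(x_n, u_n); k2 = f(x_n + h/2, u_n + (h/2)·k1); k3 = f(x_n + h/2, u_n + (h/2)·k2); k4 = f(x_n + h, u_n + h·k3); u_{n+1} = u_n + (h/6)·(k1 + 2k2 + 2k3 + k4).
x=-0.400000, u=-2.280000:
  k1 = f(-0.400000, -2.280000) = -1.170800
  k2 = f(-0.300000, -2.397080) = -1.227011
  k3 = f(-0.300000, -2.402701) = -1.229878
  k4 = f(-0.200000, -2.525976) = -1.290248
  u ← -2.280000 + (0.2/6)·(k1 + 2k2 + 2k3 + k4) = -2.525827
x=-0.200000, u=-2.525827:
  k1 = f(-0.200000, -2.525827) = -1.290172
  k2 = f(-0.100000, -2.654845) = -1.354471
  k3 = f(-0.100000, -2.661275) = -1.357750
  k4 = f(0.000000, -2.797377) = -1.426663
  u ← -2.525827 + (0.2/6)·(k1 + 2k2 + 2k3 + k4) = -2.797203
u(0) ≈ -2.7972

-2.7972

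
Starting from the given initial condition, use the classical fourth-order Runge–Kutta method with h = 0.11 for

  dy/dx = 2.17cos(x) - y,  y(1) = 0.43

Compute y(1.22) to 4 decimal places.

RK4: k1 = f(x_n, y_n); k2 = f(x_n + h/2, y_n + (h/2)·k1); k3 = f(x_n + h/2, y_n + (h/2)·k2); k4 = f(x_n + h, y_n + h·k3); y_{n+1} = y_n + (h/6)·(k1 + 2k2 + 2k3 + k4).
x=1.000000, y=0.430000:
  k1 = f(1.000000, 0.430000) = 0.742456
  k2 = f(1.055000, 0.470835) = 0.599469
  k3 = f(1.055000, 0.462971) = 0.607333
  k4 = f(1.110000, 0.496807) = 0.468109
  y ← 0.430000 + (0.11/6)·(k1 + 2k2 + 2k3 + k4) = 0.496443
x=1.110000, y=0.496443:
  k1 = f(1.110000, 0.496443) = 0.468472
  k2 = f(1.165000, 0.522209) = 0.334400
  k3 = f(1.165000, 0.514835) = 0.341774
  k4 = f(1.220000, 0.534038) = 0.211673
  y ← 0.496443 + (0.11/6)·(k1 + 2k2 + 2k3 + k4) = 0.533705
y(1.22) ≈ 0.5337

0.5337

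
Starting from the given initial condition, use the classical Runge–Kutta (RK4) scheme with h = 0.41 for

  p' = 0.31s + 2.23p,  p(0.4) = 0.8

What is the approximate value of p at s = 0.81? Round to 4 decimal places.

RK4: k1 = f(s_n, p_n); k2 = f(s_n + h/2, p_n + (h/2)·k1); k3 = f(s_n + h/2, p_n + (h/2)·k2); k4 = f(s_n + h, p_n + h·k3); p_{n+1} = p_n + (h/6)·(k1 + 2k2 + 2k3 + k4).
s=0.400000, p=0.800000:
  k1 = f(0.400000, 0.800000) = 1.908000
  k2 = f(0.605000, 1.191140) = 2.843792
  k3 = f(0.605000, 1.382977) = 3.271590
  k4 = f(0.810000, 2.141352) = 5.026314
  p ← 0.800000 + (0.41/6)·(k1 + 2k2 + 2k3 + k4) = 2.109614
p(0.81) ≈ 2.1096

2.1096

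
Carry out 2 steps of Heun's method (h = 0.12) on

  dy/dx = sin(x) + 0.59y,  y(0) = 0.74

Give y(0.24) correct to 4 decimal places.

0.8821

Heun: k1 = f(x_n, y_n); k2 = f(x_n + h, y_n + h·k1); y_{n+1} = y_n + (h/2)·(k1 + k2).
x=0.000000, y=0.740000:
  k1 = f(0.000000, 0.740000) = 0.436600
  k2 = f(0.120000, 0.792392) = 0.587223
  y ← 0.740000 + (0.12/2)·(0.436600 + 0.587223) = 0.801429
x=0.120000, y=0.801429:
  k1 = f(0.120000, 0.801429) = 0.592556
  k2 = f(0.240000, 0.872536) = 0.752499
  y ← 0.801429 + (0.12/2)·(0.592556 + 0.752499) = 0.882133
y(0.24) ≈ 0.8821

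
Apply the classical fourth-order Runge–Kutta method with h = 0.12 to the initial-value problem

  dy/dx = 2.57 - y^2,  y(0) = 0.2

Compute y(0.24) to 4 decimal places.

RK4: k1 = f(x_n, y_n); k2 = f(x_n + h/2, y_n + (h/2)·k1); k3 = f(x_n + h/2, y_n + (h/2)·k2); k4 = f(x_n + h, y_n + h·k3); y_{n+1} = y_n + (h/6)·(k1 + 2k2 + 2k3 + k4).
x=0.000000, y=0.200000:
  k1 = f(0.000000, 0.200000) = 2.530000
  k2 = f(0.060000, 0.351800) = 2.446237
  k3 = f(0.060000, 0.346774) = 2.449748
  k4 = f(0.120000, 0.493970) = 2.325994
  y ← 0.200000 + (0.12/6)·(k1 + 2k2 + 2k3 + k4) = 0.492959
x=0.120000, y=0.492959:
  k1 = f(0.120000, 0.492959) = 2.326991
  k2 = f(0.180000, 0.632579) = 2.169844
  k3 = f(0.180000, 0.623150) = 2.181684
  k4 = f(0.240000, 0.754761) = 2.000335
  y ← 0.492959 + (0.12/6)·(k1 + 2k2 + 2k3 + k4) = 0.753567
y(0.24) ≈ 0.7536

0.7536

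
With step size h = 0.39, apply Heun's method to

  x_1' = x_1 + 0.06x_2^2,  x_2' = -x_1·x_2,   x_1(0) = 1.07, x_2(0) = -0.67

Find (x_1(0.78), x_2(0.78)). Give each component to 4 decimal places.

2.3162, -0.2195

Heun on (x_1,x_2): k1 = f(x_n, state_n); k2 = f(x_n + h, state_n + h·k1); state_{n+1} = state_n + (h/2)·(k1 + k2).
0.000000: (1.070000, -0.670000)
  k1 = (1.096934, 0.716900)
  predictor → (1.497804, -0.390409)
  k2 = (1.506949, 0.584756)
  → (1.577757, -0.416177)
0.390000: (1.577757, -0.416177)
  k1 = (1.588149, 0.656626)
  predictor → (2.197136, -0.160093)
  k2 = (2.198673, 0.351745)
  → (2.316188, -0.219545)
(x_1(0.78), x_2(0.78)) ≈ (2.3162, -0.2195)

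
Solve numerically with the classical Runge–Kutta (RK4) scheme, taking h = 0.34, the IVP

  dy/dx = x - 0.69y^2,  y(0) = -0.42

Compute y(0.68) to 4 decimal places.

RK4: k1 = f(x_n, y_n); k2 = f(x_n + h/2, y_n + (h/2)·k1); k3 = f(x_n + h/2, y_n + (h/2)·k2); k4 = f(x_n + h, y_n + h·k3); y_{n+1} = y_n + (h/6)·(k1 + 2k2 + 2k3 + k4).
x=0.000000, y=-0.420000:
  k1 = f(0.000000, -0.420000) = -0.121716
  k2 = f(0.170000, -0.440692) = 0.035996
  k3 = f(0.170000, -0.413881) = 0.051805
  k4 = f(0.340000, -0.402386) = 0.228279
  y ← -0.420000 + (0.34/6)·(k1 + 2k2 + 2k3 + k4) = -0.404011
x=0.340000, y=-0.404011:
  k1 = f(0.340000, -0.404011) = 0.227375
  k2 = f(0.510000, -0.365357) = 0.417895
  k3 = f(0.510000, -0.332969) = 0.433501
  k4 = f(0.680000, -0.256620) = 0.634561
  y ← -0.404011 + (0.34/6)·(k1 + 2k2 + 2k3 + k4) = -0.258676
y(0.68) ≈ -0.2587

-0.2587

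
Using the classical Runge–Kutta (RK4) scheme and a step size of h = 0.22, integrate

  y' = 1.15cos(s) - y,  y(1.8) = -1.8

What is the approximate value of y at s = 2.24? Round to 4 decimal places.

RK4: k1 = f(s_n, y_n); k2 = f(s_n + h/2, y_n + (h/2)·k1); k3 = f(s_n + h/2, y_n + (h/2)·k2); k4 = f(s_n + h, y_n + h·k3); y_{n+1} = y_n + (h/6)·(k1 + 2k2 + 2k3 + k4).
s=1.800000, y=-1.800000:
  k1 = f(1.800000, -1.800000) = 1.538718
  k2 = f(1.910000, -1.630741) = 1.248094
  k3 = f(1.910000, -1.662710) = 1.280063
  k4 = f(2.020000, -1.518386) = 1.019001
  y ← -1.800000 + (0.22/6)·(k1 + 2k2 + 2k3 + k4) = -1.520819
s=2.020000, y=-1.520819:
  k1 = f(2.020000, -1.520819) = 1.021433
  k2 = f(2.130000, -1.408461) = 0.798373
  k3 = f(2.130000, -1.432998) = 0.822910
  k4 = f(2.240000, -1.339779) = 0.626363
  y ← -1.520819 + (0.22/6)·(k1 + 2k2 + 2k3 + k4) = -1.341506
y(2.24) ≈ -1.3415

-1.3415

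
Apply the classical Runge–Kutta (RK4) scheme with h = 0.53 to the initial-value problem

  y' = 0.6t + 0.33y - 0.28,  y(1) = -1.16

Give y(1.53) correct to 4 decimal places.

RK4: k1 = f(t_n, y_n); k2 = f(t_n + h/2, y_n + (h/2)·k1); k3 = f(t_n + h/2, y_n + (h/2)·k2); k4 = f(t_n + h, y_n + h·k3); y_{n+1} = y_n + (h/6)·(k1 + 2k2 + 2k3 + k4).
t=1.000000, y=-1.160000:
  k1 = f(1.000000, -1.160000) = -0.062800
  k2 = f(1.265000, -1.176642) = 0.090708
  k3 = f(1.265000, -1.135962) = 0.104132
  k4 = f(1.530000, -1.104810) = 0.273413
  y ← -1.160000 + (0.53/6)·(k1 + 2k2 + 2k3 + k4) = -1.106974
y(1.53) ≈ -1.1070

-1.1070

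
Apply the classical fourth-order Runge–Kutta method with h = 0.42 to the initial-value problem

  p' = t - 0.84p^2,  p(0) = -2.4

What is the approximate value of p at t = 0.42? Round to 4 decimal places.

-11.2770

RK4: k1 = f(t_n, p_n); k2 = f(t_n + h/2, p_n + (h/2)·k1); k3 = f(t_n + h/2, p_n + (h/2)·k2); k4 = f(t_n + h, p_n + h·k3); p_{n+1} = p_n + (h/6)·(k1 + 2k2 + 2k3 + k4).
t=0.000000, p=-2.400000:
  k1 = f(0.000000, -2.400000) = -4.838400
  k2 = f(0.210000, -3.416064) = -9.592374
  k3 = f(0.210000, -4.414399) = -16.159009
  k4 = f(0.420000, -9.186784) = -70.473475
  p ← -2.400000 + (0.42/6)·(k1 + 2k2 + 2k3 + k4) = -11.277025
p(0.42) ≈ -11.2770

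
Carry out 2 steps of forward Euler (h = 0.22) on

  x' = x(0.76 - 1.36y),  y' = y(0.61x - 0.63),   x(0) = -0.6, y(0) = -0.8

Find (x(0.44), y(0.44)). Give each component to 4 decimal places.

-1.1428, -0.4674

Euler on (x,y): x_{n+1} = x_n + h·x', y_{n+1} = y_n + h·y'.
0.000000: (-0.600000, -0.800000); f=(-1.108800, 0.796800) → (-0.843936, -0.624704)
0.220000: (-0.843936, -0.624704); f=(-1.358397, 0.715162) → (-1.142783, -0.467368)
(x(0.44), y(0.44)) ≈ (-1.1428, -0.4674)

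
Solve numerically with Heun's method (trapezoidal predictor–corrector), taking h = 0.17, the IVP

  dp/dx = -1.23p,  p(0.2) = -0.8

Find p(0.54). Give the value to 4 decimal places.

-0.5285

Heun: k1 = f(x_n, p_n); k2 = f(x_n + h, p_n + h·k1); p_{n+1} = p_n + (h/2)·(k1 + k2).
x=0.200000, p=-0.800000:
  k1 = f(0.200000, -0.800000) = 0.984000
  k2 = f(0.370000, -0.632720) = 0.778246
  p ← -0.800000 + (0.17/2)·(0.984000 + 0.778246) = -0.650209
x=0.370000, p=-0.650209:
  k1 = f(0.370000, -0.650209) = 0.799757
  k2 = f(0.540000, -0.514250) = 0.632528
  p ← -0.650209 + (0.17/2)·(0.799757 + 0.632528) = -0.528465
p(0.54) ≈ -0.5285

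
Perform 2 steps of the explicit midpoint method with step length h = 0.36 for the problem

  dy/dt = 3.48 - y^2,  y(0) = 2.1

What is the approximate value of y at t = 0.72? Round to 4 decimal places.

Midpoint: k1 = f(t_n, y_n); k2 = f(t_n + h/2, y_n + (h/2)·k1); y_{n+1} = y_n + h·k2.
t=0.000000, y=2.100000:
  k1 = f(0.000000, 2.100000) = -0.930000
  k2 = f(0.180000, 1.932600) = -0.254943
  y ← 2.100000 + 0.36·(-0.254943) = 2.008221
t=0.360000, y=2.008221:
  k1 = f(0.360000, 2.008221) = -0.552950
  k2 = f(0.540000, 1.908690) = -0.163096
  y ← 2.008221 + 0.36·(-0.163096) = 1.949506
y(0.72) ≈ 1.9495

1.9495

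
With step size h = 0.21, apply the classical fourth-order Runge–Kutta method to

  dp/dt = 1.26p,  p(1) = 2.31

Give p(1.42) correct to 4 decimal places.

3.9213

RK4: k1 = f(t_n, p_n); k2 = f(t_n + h/2, p_n + (h/2)·k1); k3 = f(t_n + h/2, p_n + (h/2)·k2); k4 = f(t_n + h, p_n + h·k3); p_{n+1} = p_n + (h/6)·(k1 + 2k2 + 2k3 + k4).
t=1.000000, p=2.310000:
  k1 = f(1.000000, 2.310000) = 2.910600
  k2 = f(1.105000, 2.615613) = 3.295672
  k3 = f(1.105000, 2.656046) = 3.346617
  k4 = f(1.210000, 3.012790) = 3.796115
  p ← 2.310000 + (0.21/6)·(k1 + 2k2 + 2k3 + k4) = 3.009695
t=1.210000, p=3.009695:
  k1 = f(1.210000, 3.009695) = 3.792216
  k2 = f(1.315000, 3.407878) = 4.293926
  k3 = f(1.315000, 3.460558) = 4.360303
  k4 = f(1.420000, 3.925359) = 4.945952
  p ← 3.009695 + (0.21/6)·(k1 + 2k2 + 2k3 + k4) = 3.921327
p(1.42) ≈ 3.9213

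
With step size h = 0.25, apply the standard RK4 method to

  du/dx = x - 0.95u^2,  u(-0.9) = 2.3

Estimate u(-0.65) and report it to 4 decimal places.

RK4: k1 = f(x_n, u_n); k2 = f(x_n + h/2, u_n + (h/2)·k1); k3 = f(x_n + h/2, u_n + (h/2)·k2); k4 = f(x_n + h, u_n + h·k3); u_{n+1} = u_n + (h/6)·(k1 + 2k2 + 2k3 + k4).
x=-0.900000, u=2.300000:
  k1 = f(-0.900000, 2.300000) = -5.925500
  k2 = f(-0.775000, 1.559312) = -3.084883
  k3 = f(-0.775000, 1.914390) = -4.256643
  k4 = f(-0.650000, 1.235839) = -2.100933
  u ← 2.300000 + (0.25/6)·(k1 + 2k2 + 2k3 + k4) = 1.353771
u(-0.65) ≈ 1.3538

1.3538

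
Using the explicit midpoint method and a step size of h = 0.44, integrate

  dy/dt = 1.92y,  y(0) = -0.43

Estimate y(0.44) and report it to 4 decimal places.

-0.9467

Midpoint: k1 = f(t_n, y_n); k2 = f(t_n + h/2, y_n + (h/2)·k1); y_{n+1} = y_n + h·k2.
t=0.000000, y=-0.430000:
  k1 = f(0.000000, -0.430000) = -0.825600
  k2 = f(0.220000, -0.611632) = -1.174333
  y ← -0.430000 + 0.44·(-1.174333) = -0.946707
y(0.44) ≈ -0.9467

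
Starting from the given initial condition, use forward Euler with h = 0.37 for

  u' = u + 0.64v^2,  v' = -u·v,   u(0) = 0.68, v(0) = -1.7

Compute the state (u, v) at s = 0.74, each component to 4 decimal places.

Euler on (u,v): u_{n+1} = u_n + h·u', v_{n+1} = v_n + h·v'.
0.000000: (0.680000, -1.700000); f=(2.529600, 1.156000) → (1.615952, -1.272280)
0.370000: (1.615952, -1.272280); f=(2.651918, 2.055943) → (2.597162, -0.511581)
(u(0.74), v(0.74)) ≈ (2.5972, -0.5116)

2.5972, -0.5116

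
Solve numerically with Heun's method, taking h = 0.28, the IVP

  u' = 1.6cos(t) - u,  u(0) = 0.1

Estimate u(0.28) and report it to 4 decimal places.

0.4525

Heun: k1 = f(t_n, u_n); k2 = f(t_n + h, u_n + h·k1); u_{n+1} = u_n + (h/2)·(k1 + k2).
t=0.000000, u=0.100000:
  k1 = f(0.000000, 0.100000) = 1.500000
  k2 = f(0.280000, 0.520000) = 1.017689
  u ← 0.100000 + (0.28/2)·(1.500000 + 1.017689) = 0.452476
u(0.28) ≈ 0.4525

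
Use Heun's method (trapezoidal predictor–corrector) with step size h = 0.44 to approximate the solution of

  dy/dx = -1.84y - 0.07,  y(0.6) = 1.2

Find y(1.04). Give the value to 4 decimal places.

Heun: k1 = f(x_n, y_n); k2 = f(x_n + h, y_n + h·k1); y_{n+1} = y_n + (h/2)·(k1 + k2).
x=0.600000, y=1.200000:
  k1 = f(0.600000, 1.200000) = -2.278000
  k2 = f(1.040000, 0.197680) = -0.433731
  y ← 1.200000 + (0.44/2)·(-2.278000 + (-0.433731)) = 0.603419
y(1.04) ≈ 0.6034

0.6034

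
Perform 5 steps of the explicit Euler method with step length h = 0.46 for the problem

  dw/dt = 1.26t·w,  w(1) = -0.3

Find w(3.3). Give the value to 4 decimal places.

Euler: w_{n+1} = w_n + h·f(t_n, w_n).
t=1.000000, w=-0.300000: f=-0.378000 → w ← -0.300000 + 0.46·(-0.378000) = -0.473880
t=1.460000, w=-0.473880: f=-0.871750 → w ← -0.473880 + 0.46·(-0.871750) = -0.874885
t=1.920000, w=-0.874885: f=-2.116521 → w ← -0.874885 + 0.46·(-2.116521) = -1.848485
t=2.380000, w=-1.848485: f=-5.543236 → w ← -1.848485 + 0.46·(-5.543236) = -4.398373
t=2.840000, w=-4.398373: f=-15.739139 → w ← -4.398373 + 0.46·(-15.739139) = -11.638377
w(3.3) ≈ -11.6384

-11.6384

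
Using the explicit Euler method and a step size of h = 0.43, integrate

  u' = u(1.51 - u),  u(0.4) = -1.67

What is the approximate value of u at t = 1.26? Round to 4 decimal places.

-13.2418

Euler: u_{n+1} = u_n + h·f(t_n, u_n).
t=0.400000, u=-1.670000: f=-5.310600 → u ← -1.670000 + 0.43·(-5.310600) = -3.953558
t=0.830000, u=-3.953558: f=-21.600493 → u ← -3.953558 + 0.43·(-21.600493) = -13.241770
u(1.26) ≈ -13.2418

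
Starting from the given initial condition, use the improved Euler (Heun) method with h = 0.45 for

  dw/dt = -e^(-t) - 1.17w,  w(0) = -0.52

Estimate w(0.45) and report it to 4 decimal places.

-0.5683

Heun: k1 = f(t_n, w_n); k2 = f(t_n + h, w_n + h·k1); w_{n+1} = w_n + (h/2)·(k1 + k2).
t=0.000000, w=-0.520000:
  k1 = f(0.000000, -0.520000) = -0.391600
  k2 = f(0.450000, -0.696220) = 0.176949
  w ← -0.520000 + (0.45/2)·(-0.391600 + 0.176949) = -0.568296
w(0.45) ≈ -0.5683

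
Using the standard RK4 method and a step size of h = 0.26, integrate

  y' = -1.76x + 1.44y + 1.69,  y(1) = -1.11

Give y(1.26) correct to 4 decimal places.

RK4: k1 = f(x_n, y_n); k2 = f(x_n + h/2, y_n + (h/2)·k1); k3 = f(x_n + h/2, y_n + (h/2)·k2); k4 = f(x_n + h, y_n + h·k3); y_{n+1} = y_n + (h/6)·(k1 + 2k2 + 2k3 + k4).
x=1.000000, y=-1.110000:
  k1 = f(1.000000, -1.110000) = -1.668400
  k2 = f(1.130000, -1.326892) = -2.209524
  k3 = f(1.130000, -1.397238) = -2.310823
  k4 = f(1.260000, -1.710814) = -2.991172
  y ← -1.110000 + (0.26/6)·(k1 + 2k2 + 2k3 + k4) = -1.703678
y(1.26) ≈ -1.7037

-1.7037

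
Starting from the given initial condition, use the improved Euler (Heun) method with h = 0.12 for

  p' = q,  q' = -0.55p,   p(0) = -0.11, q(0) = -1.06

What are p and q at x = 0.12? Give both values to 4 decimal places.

Heun on (p,q): k1 = f(x_n, state_n); k2 = f(x_n + h, state_n + h·k1); state_{n+1} = state_n + (h/2)·(k1 + k2).
0.000000: (-0.110000, -1.060000)
  k1 = (-1.060000, 0.060500)
  predictor → (-0.237200, -1.052740)
  k2 = (-1.052740, 0.130460)
  → (-0.236764, -1.048542)
(p(0.12), q(0.12)) ≈ (-0.2368, -1.0485)

-0.2368, -1.0485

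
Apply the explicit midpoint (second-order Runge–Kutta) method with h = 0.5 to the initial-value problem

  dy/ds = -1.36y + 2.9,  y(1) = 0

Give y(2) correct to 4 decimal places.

Midpoint: k1 = f(s_n, y_n); k2 = f(s_n + h/2, y_n + (h/2)·k1); y_{n+1} = y_n + h·k2.
s=1.000000, y=0.000000:
  k1 = f(1.000000, 0.000000) = 2.900000
  k2 = f(1.250000, 0.725000) = 1.914000
  y ← 0.000000 + 0.5·1.914000 = 0.957000
s=1.500000, y=0.957000:
  k1 = f(1.500000, 0.957000) = 1.598480
  k2 = f(1.750000, 1.356620) = 1.054997
  y ← 0.957000 + 0.5·1.054997 = 1.484498
y(2) ≈ 1.4845

1.4845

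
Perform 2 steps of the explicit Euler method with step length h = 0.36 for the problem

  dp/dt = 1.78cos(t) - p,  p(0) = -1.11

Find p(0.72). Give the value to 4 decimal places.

Euler: p_{n+1} = p_n + h·f(t_n, p_n).
t=0.000000, p=-1.110000: f=2.890000 → p ← -1.110000 + 0.36·2.890000 = -0.069600
t=0.360000, p=-0.069600: f=1.735496 → p ← -0.069600 + 0.36·1.735496 = 0.555179
p(0.72) ≈ 0.5552

0.5552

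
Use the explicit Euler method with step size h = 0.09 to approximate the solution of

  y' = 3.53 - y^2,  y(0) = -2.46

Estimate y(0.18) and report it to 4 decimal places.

-3.0190

Euler: y_{n+1} = y_n + h·f(x_n, y_n).
x=0.000000, y=-2.460000: f=-2.521600 → y ← -2.460000 + 0.09·(-2.521600) = -2.686944
x=0.090000, y=-2.686944: f=-3.689668 → y ← -2.686944 + 0.09·(-3.689668) = -3.019014
y(0.18) ≈ -3.0190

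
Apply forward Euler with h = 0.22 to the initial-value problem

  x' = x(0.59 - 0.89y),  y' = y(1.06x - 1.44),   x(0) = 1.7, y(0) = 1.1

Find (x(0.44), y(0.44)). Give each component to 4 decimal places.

Euler on (x,y): x_{n+1} = x_n + h·x', y_{n+1} = y_n + h·y'.
0.000000: (1.700000, 1.100000); f=(-0.661300, 0.398200) → (1.554514, 1.187604)
0.220000: (1.554514, 1.187604); f=(-0.725908, 0.246766) → (1.394814, 1.241893)
(x(0.44), y(0.44)) ≈ (1.3948, 1.2419)

1.3948, 1.2419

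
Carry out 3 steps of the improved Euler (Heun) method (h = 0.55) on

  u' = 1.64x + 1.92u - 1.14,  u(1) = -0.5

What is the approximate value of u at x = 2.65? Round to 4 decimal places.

1.5504

Heun: k1 = f(x_n, u_n); k2 = f(x_n + h, u_n + h·k1); u_{n+1} = u_n + (h/2)·(k1 + k2).
x=1.000000, u=-0.500000:
  k1 = f(1.000000, -0.500000) = -0.460000
  k2 = f(1.550000, -0.753000) = -0.043760
  u ← -0.500000 + (0.55/2)·(-0.460000 + (-0.043760)) = -0.638534
x=1.550000, u=-0.638534:
  k1 = f(1.550000, -0.638534) = 0.176015
  k2 = f(2.100000, -0.541726) = 1.263886
  u ← -0.638534 + (0.55/2)·(0.176015 + 1.263886) = -0.242561
x=2.100000, u=-0.242561:
  k1 = f(2.100000, -0.242561) = 1.838282
  k2 = f(2.650000, 0.768494) = 4.681509
  u ← -0.242561 + (0.55/2)·(1.838282 + 4.681509) = 1.550381
u(2.65) ≈ 1.5504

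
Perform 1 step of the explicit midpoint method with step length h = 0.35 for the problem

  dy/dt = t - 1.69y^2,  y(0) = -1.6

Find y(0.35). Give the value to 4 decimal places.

Midpoint: k1 = f(t_n, y_n); k2 = f(t_n + h/2, y_n + (h/2)·k1); y_{n+1} = y_n + h·k2.
t=0.000000, y=-1.600000:
  k1 = f(0.000000, -1.600000) = -4.326400
  k2 = f(0.175000, -2.357120) = -9.214665
  y ← -1.600000 + 0.35·(-9.214665) = -4.825133
y(0.35) ≈ -4.8251

-4.8251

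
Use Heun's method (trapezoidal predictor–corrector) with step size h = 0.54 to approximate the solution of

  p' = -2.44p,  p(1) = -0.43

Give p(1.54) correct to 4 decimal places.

Heun: k1 = f(s_n, p_n); k2 = f(s_n + h, p_n + h·k1); p_{n+1} = p_n + (h/2)·(k1 + k2).
s=1.000000, p=-0.430000:
  k1 = f(1.000000, -0.430000) = 1.049200
  k2 = f(1.540000, 0.136568) = -0.333226
  p ← -0.430000 + (0.54/2)·(1.049200 + (-0.333226)) = -0.236687
p(1.54) ≈ -0.2367

-0.2367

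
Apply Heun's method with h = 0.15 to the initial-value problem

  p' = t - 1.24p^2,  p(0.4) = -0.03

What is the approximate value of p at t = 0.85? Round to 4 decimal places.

Heun: k1 = f(t_n, p_n); k2 = f(t_n + h, p_n + h·k1); p_{n+1} = p_n + (h/2)·(k1 + k2).
t=0.400000, p=-0.030000:
  k1 = f(0.400000, -0.030000) = 0.398884
  k2 = f(0.550000, 0.029833) = 0.548896
  p ← -0.030000 + (0.15/2)·(0.398884 + 0.548896) = 0.041084
t=0.550000, p=0.041084:
  k1 = f(0.550000, 0.041084) = 0.547907
  k2 = f(0.700000, 0.123270) = 0.681158
  p ← 0.041084 + (0.15/2)·(0.547907 + 0.681158) = 0.133263
t=0.700000, p=0.133263:
  k1 = f(0.700000, 0.133263) = 0.677979
  k2 = f(0.850000, 0.234960) = 0.781544
  p ← 0.133263 + (0.15/2)·(0.677979 + 0.781544) = 0.242728
p(0.85) ≈ 0.2427

0.2427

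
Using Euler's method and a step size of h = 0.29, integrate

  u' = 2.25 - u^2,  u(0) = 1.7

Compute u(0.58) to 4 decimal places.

1.5018

Euler: u_{n+1} = u_n + h·f(x_n, u_n).
x=0.000000, u=1.700000: f=-0.640000 → u ← 1.700000 + 0.29·(-0.640000) = 1.514400
x=0.290000, u=1.514400: f=-0.043407 → u ← 1.514400 + 0.29·(-0.043407) = 1.501812
u(0.58) ≈ 1.5018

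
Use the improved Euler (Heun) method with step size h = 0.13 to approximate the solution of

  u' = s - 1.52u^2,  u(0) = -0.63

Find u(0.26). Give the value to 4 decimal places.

Heun: k1 = f(s_n, u_n); k2 = f(s_n + h, u_n + h·k1); u_{n+1} = u_n + (h/2)·(k1 + k2).
s=0.000000, u=-0.630000:
  k1 = f(0.000000, -0.630000) = -0.603288
  k2 = f(0.130000, -0.708427) = -0.632842
  u ← -0.630000 + (0.13/2)·(-0.603288 + (-0.632842)) = -0.710348
s=0.130000, u=-0.710348:
  k1 = f(0.130000, -0.710348) = -0.636984
  k2 = f(0.260000, -0.793156) = -0.696227
  u ← -0.710348 + (0.13/2)·(-0.636984 + (-0.696227)) = -0.797007
u(0.26) ≈ -0.7970

-0.7970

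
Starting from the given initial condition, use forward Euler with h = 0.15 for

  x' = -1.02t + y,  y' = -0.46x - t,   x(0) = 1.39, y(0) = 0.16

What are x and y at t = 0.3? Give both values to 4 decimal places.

1.4007, -0.0560

Euler on (x,y): x_{n+1} = x_n + h·x', y_{n+1} = y_n + h·y'.
0.000000: (1.390000, 0.160000); f=(0.160000, -0.639400) → (1.414000, 0.064090)
0.150000: (1.414000, 0.064090); f=(-0.088910, -0.800440) → (1.400663, -0.055976)
(x(0.3), y(0.3)) ≈ (1.4007, -0.0560)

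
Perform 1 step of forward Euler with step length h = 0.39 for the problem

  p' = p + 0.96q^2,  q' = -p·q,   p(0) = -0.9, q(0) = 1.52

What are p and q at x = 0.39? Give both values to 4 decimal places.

Euler on (p,q): p_{n+1} = p_n + h·p', q_{n+1} = q_n + h·q'.
0.000000: (-0.900000, 1.520000); f=(1.317984, 1.368000) → (-0.385986, 2.053520)
(p(0.39), q(0.39)) ≈ (-0.3860, 2.0535)

-0.3860, 2.0535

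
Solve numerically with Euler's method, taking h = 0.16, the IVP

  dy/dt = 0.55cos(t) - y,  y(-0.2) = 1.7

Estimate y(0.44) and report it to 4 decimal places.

1.1175

Euler: y_{n+1} = y_n + h·f(t_n, y_n).
t=-0.200000, y=1.700000: f=-1.160963 → y ← 1.700000 + 0.16·(-1.160963) = 1.514246
t=-0.040000, y=1.514246: f=-0.964686 → y ← 1.514246 + 0.16·(-0.964686) = 1.359896
t=0.120000, y=1.359896: f=-0.813851 → y ← 1.359896 + 0.16·(-0.813851) = 1.229680
t=0.280000, y=1.229680: f=-0.701099 → y ← 1.229680 + 0.16·(-0.701099) = 1.117504
y(0.44) ≈ 1.1175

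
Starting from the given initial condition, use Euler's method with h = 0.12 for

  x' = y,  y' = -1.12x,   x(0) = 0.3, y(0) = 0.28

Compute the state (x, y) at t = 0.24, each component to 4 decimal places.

0.3624, 0.1948

Euler on (x,y): x_{n+1} = x_n + h·x', y_{n+1} = y_n + h·y'.
0.000000: (0.300000, 0.280000); f=(0.280000, -0.336000) → (0.333600, 0.239680)
0.120000: (0.333600, 0.239680); f=(0.239680, -0.373632) → (0.362362, 0.194844)
(x(0.24), y(0.24)) ≈ (0.3624, 0.1948)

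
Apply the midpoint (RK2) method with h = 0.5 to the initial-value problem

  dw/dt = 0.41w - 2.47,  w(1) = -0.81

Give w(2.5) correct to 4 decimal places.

Midpoint: k1 = f(t_n, w_n); k2 = f(t_n + h/2, w_n + (h/2)·k1); w_{n+1} = w_n + h·k2.
t=1.000000, w=-0.810000:
  k1 = f(1.000000, -0.810000) = -2.802100
  k2 = f(1.250000, -1.510525) = -3.089315
  w ← -0.810000 + 0.5·(-3.089315) = -2.354658
t=1.500000, w=-2.354658:
  k1 = f(1.500000, -2.354658) = -3.435410
  k2 = f(1.750000, -3.213510) = -3.787539
  w ← -2.354658 + 0.5·(-3.787539) = -4.248427
t=2.000000, w=-4.248427:
  k1 = f(2.000000, -4.248427) = -4.211855
  k2 = f(2.250000, -5.301391) = -4.643570
  w ← -4.248427 + 0.5·(-4.643570) = -6.570212
w(2.5) ≈ -6.5702

-6.5702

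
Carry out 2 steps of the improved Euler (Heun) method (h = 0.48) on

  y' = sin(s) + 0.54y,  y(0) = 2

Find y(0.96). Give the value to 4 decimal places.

3.8221

Heun: k1 = f(s_n, y_n); k2 = f(s_n + h, y_n + h·k1); y_{n+1} = y_n + (h/2)·(k1 + k2).
s=0.000000, y=2.000000:
  k1 = f(0.000000, 2.000000) = 1.080000
  k2 = f(0.480000, 2.518400) = 1.821715
  y ← 2.000000 + (0.48/2)·(1.080000 + 1.821715) = 2.696412
s=0.480000, y=2.696412:
  k1 = f(0.480000, 2.696412) = 1.917841
  k2 = f(0.960000, 3.616976) = 2.772358
  y ← 2.696412 + (0.48/2)·(1.917841 + 2.772358) = 3.822060
y(0.96) ≈ 3.8221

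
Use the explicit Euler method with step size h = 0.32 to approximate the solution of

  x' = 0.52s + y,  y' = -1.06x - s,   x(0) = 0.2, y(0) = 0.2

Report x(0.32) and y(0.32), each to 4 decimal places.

Euler on (x,y): x_{n+1} = x_n + h·x', y_{n+1} = y_n + h·y'.
0.000000: (0.200000, 0.200000); f=(0.200000, -0.212000) → (0.264000, 0.132160)
(x(0.32), y(0.32)) ≈ (0.2640, 0.1322)

0.2640, 0.1322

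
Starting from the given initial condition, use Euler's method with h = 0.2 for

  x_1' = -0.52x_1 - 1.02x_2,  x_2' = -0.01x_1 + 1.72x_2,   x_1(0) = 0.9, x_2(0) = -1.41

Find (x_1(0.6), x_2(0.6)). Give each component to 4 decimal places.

Euler on (x_1,x_2): x_1_{n+1} = x_1_n + h·x_1', x_2_{n+1} = x_2_n + h·x_2'.
0.000000: (0.900000, -1.410000); f=(0.970200, -2.434200) → (1.094040, -1.896840)
0.200000: (1.094040, -1.896840); f=(1.365876, -3.273505) → (1.367215, -2.551541)
0.400000: (1.367215, -2.551541); f=(1.891620, -4.402323) → (1.745539, -3.432006)
(x_1(0.6), x_2(0.6)) ≈ (1.7455, -3.4320)

1.7455, -3.4320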